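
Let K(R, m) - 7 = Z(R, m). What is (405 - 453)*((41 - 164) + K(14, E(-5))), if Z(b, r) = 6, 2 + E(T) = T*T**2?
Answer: 5280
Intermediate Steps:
E(T) = -2 + T**3 (E(T) = -2 + T*T**2 = -2 + T**3)
K(R, m) = 13 (K(R, m) = 7 + 6 = 13)
(405 - 453)*((41 - 164) + K(14, E(-5))) = (405 - 453)*((41 - 164) + 13) = -48*(-123 + 13) = -48*(-110) = 5280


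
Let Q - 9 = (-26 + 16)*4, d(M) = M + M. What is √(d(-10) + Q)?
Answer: I*√51 ≈ 7.1414*I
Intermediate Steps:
d(M) = 2*M
Q = -31 (Q = 9 + (-26 + 16)*4 = 9 - 10*4 = 9 - 40 = -31)
√(d(-10) + Q) = √(2*(-10) - 31) = √(-20 - 31) = √(-51) = I*√51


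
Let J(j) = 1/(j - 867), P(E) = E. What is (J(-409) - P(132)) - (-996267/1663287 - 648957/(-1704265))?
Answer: -158888251750118773/1205684667038060 ≈ -131.78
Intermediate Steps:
J(j) = 1/(-867 + j)
(J(-409) - P(132)) - (-996267/1663287 - 648957/(-1704265)) = (1/(-867 - 409) - 1*132) - (-996267/1663287 - 648957/(-1704265)) = (1/(-1276) - 132) - (-996267*1/1663287 - 648957*(-1/1704265)) = (-1/1276 - 132) - (-332089/554429 + 648957/1704265) = -168433/1276 - 1*(-206167079032/944893939685) = -168433/1276 + 206167079032/944893939685 = -158888251750118773/1205684667038060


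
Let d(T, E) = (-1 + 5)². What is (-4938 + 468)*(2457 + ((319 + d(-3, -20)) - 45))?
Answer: -12279090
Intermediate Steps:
d(T, E) = 16 (d(T, E) = 4² = 16)
(-4938 + 468)*(2457 + ((319 + d(-3, -20)) - 45)) = (-4938 + 468)*(2457 + ((319 + 16) - 45)) = -4470*(2457 + (335 - 45)) = -4470*(2457 + 290) = -4470*2747 = -12279090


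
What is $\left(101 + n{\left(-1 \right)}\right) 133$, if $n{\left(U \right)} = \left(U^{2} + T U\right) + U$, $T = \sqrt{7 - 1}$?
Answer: $13433 - 133 \sqrt{6} \approx 13107.0$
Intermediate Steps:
$T = \sqrt{6} \approx 2.4495$
$n{\left(U \right)} = U + U^{2} + U \sqrt{6}$ ($n{\left(U \right)} = \left(U^{2} + \sqrt{6} U\right) + U = \left(U^{2} + U \sqrt{6}\right) + U = U + U^{2} + U \sqrt{6}$)
$\left(101 + n{\left(-1 \right)}\right) 133 = \left(101 - \left(1 - 1 + \sqrt{6}\right)\right) 133 = \left(101 - \sqrt{6}\right) 133 = 13433 - 133 \sqrt{6}$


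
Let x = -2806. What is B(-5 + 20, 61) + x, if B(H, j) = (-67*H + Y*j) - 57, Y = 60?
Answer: -208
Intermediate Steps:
B(H, j) = -57 - 67*H + 60*j (B(H, j) = (-67*H + 60*j) - 57 = -57 - 67*H + 60*j)
B(-5 + 20, 61) + x = (-57 - 67*(-5 + 20) + 60*61) - 2806 = (-57 - 67*15 + 3660) - 2806 = (-57 - 1005 + 3660) - 2806 = 2598 - 2806 = -208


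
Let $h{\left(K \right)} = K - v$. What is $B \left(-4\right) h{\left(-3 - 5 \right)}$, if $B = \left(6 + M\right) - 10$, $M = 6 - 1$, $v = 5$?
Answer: $52$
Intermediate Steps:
$M = 5$ ($M = 6 - 1 = 5$)
$h{\left(K \right)} = -5 + K$ ($h{\left(K \right)} = K - 5 = -5 + K$)
$B = 1$ ($B = \left(6 + 5\right) - 10 = 11 - 10 = 1$)
$B \left(-4\right) h{\left(-3 - 5 \right)} = 1 \left(-4\right) \left(-5 - 8\right) = - 4 \left(-5 - 8\right) = \left(-4\right) \left(-13\right) = 52$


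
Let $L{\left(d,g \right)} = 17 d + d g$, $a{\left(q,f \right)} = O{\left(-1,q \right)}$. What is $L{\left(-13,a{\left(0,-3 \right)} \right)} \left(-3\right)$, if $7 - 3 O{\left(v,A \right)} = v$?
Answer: $767$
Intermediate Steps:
$O{\left(v,A \right)} = \frac{7}{3} - \frac{v}{3}$
$a{\left(q,f \right)} = \frac{8}{3}$ ($a{\left(q,f \right)} = \frac{7}{3} - - \frac{1}{3} = \frac{7}{3} + \frac{1}{3} = \frac{8}{3}$)
$L{\left(-13,a{\left(0,-3 \right)} \right)} \left(-3\right) = - 13 \left(17 + \frac{8}{3}\right) \left(-3\right) = \left(-13\right) \frac{59}{3} \left(-3\right) = \left(- \frac{767}{3}\right) \left(-3\right) = 767$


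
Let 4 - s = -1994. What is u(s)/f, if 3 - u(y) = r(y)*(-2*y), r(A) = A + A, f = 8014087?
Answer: 15968019/8014087 ≈ 1.9925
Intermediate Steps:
r(A) = 2*A
s = 1998 (s = 4 - 1*(-1994) = 4 + 1994 = 1998)
u(y) = 3 + 4*y² (u(y) = 3 - 2*y*(-2*y) = 3 - (-4)*y² = 3 + 4*y²)
u(s)/f = (3 + 4*1998²)/8014087 = (3 + 4*3992004)*(1/8014087) = (3 + 15968016)*(1/8014087) = 15968019*(1/8014087) = 15968019/8014087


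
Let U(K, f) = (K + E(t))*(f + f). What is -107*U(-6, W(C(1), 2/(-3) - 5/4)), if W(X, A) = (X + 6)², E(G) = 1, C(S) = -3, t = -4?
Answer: 9630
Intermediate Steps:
W(X, A) = (6 + X)²
U(K, f) = 2*f*(1 + K) (U(K, f) = (K + 1)*(f + f) = (1 + K)*(2*f) = 2*f*(1 + K))
-107*U(-6, W(C(1), 2/(-3) - 5/4)) = -214*(6 - 3)²*(1 - 6) = -214*3²*(-5) = -214*9*(-5) = -107*(-90) = 9630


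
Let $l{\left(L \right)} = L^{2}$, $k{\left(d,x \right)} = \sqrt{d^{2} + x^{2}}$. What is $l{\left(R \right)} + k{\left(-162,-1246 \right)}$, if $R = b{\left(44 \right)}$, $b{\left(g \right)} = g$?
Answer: $1936 + 2 \sqrt{394690} \approx 3192.5$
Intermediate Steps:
$R = 44$
$l{\left(R \right)} + k{\left(-162,-1246 \right)} = 44^{2} + \sqrt{\left(-162\right)^{2} + \left(-1246\right)^{2}} = 1936 + \sqrt{26244 + 1552516} = 1936 + \sqrt{1578760} = 1936 + 2 \sqrt{394690}$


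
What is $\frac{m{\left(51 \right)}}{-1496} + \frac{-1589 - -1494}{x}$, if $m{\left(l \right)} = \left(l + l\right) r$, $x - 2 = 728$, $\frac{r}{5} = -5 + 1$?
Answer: $\frac{1981}{1606} \approx 1.2335$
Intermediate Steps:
$r = -20$ ($r = 5 \left(-5 + 1\right) = 5 \left(-4\right) = -20$)
$x = 730$ ($x = 2 + 728 = 730$)
$m{\left(l \right)} = - 40 l$ ($m{\left(l \right)} = \left(l + l\right) \left(-20\right) = 2 l \left(-20\right) = - 40 l$)
$\frac{m{\left(51 \right)}}{-1496} + \frac{-1589 - -1494}{x} = \frac{\left(-40\right) 51}{-1496} + \frac{-1589 - -1494}{730} = \left(-2040\right) \left(- \frac{1}{1496}\right) + \left(-1589 + 1494\right) \frac{1}{730} = \frac{15}{11} - \frac{19}{146} = \frac{1981}{1606}$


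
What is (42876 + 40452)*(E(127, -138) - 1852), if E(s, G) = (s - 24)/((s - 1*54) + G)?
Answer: -10039607424/65 ≈ -1.5446e+8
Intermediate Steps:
E(s, G) = (-24 + s)/(-54 + G + s) (E(s, G) = (-24 + s)/((s - 54) + G) = (-24 + s)/((-54 + s) + G) = (-24 + s)/(-54 + G + s))
(42876 + 40452)*(E(127, -138) - 1852) = (42876 + 40452)*((-24 + 127)/(-54 - 138 + 127) - 1852) = 83328*(103/(-65) - 1852) = 83328*(-1/65*103 - 1852) = 83328*(-103/65 - 1852) = 83328*(-120483/65) = -10039607424/65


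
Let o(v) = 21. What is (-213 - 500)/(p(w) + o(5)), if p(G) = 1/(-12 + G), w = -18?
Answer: -21390/629 ≈ -34.006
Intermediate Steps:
(-213 - 500)/(p(w) + o(5)) = (-213 - 500)/(1/(-12 - 18) + 21) = -713/(1/(-30) + 21) = -713/(-1/30 + 21) = -713/629/30 = -713*30/629 = -21390/629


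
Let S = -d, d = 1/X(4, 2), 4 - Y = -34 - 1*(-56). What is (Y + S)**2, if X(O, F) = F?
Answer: 1369/4 ≈ 342.25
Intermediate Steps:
Y = -18 (Y = 4 - (-34 - 1*(-56)) = 4 - (-34 + 56) = 4 - 1*22 = 4 - 22 = -18)
d = 1/2 ≈ 0.50000
S = -1/2 (S = -1*1/2 = -1/2 ≈ -0.50000)
(Y + S)**2 = (-18 - 1/2)**2 = (-37/2)**2 = 1369/4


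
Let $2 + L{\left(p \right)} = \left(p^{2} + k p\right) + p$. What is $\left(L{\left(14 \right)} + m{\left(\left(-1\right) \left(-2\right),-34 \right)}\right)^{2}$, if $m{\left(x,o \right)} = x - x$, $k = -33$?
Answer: $64516$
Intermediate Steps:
$L{\left(p \right)} = -2 + p^{2} - 32 p$ ($L{\left(p \right)} = -2 + \left(\left(p^{2} - 33 p\right) + p\right) = -2 + \left(p^{2} - 32 p\right) = -2 + p^{2} - 32 p$)
$m{\left(x,o \right)} = 0$
$\left(L{\left(14 \right)} + m{\left(\left(-1\right) \left(-2\right),-34 \right)}\right)^{2} = \left(\left(-2 + 14^{2} - 448\right) + 0\right)^{2} = \left(\left(-2 + 196 - 448\right) + 0\right)^{2} = \left(-254 + 0\right)^{2} = \left(-254\right)^{2} = 64516$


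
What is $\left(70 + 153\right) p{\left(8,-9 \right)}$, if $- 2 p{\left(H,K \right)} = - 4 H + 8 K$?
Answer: $11596$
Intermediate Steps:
$p{\left(H,K \right)} = - 4 K + 2 H$ ($p{\left(H,K \right)} = - \frac{- 4 H + 8 K}{2} = - 4 K + 2 H$)
$\left(70 + 153\right) p{\left(8,-9 \right)} = \left(70 + 153\right) \left(\left(-4\right) \left(-9\right) + 2 \cdot 8\right) = 223 \left(36 + 16\right) = 223 \cdot 52 = 11596$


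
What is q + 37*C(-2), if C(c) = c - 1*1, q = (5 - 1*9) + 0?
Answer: -115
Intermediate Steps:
q = -4 (q = (5 - 9) + 0 = -4 + 0 = -4)
C(c) = -1 + c (C(c) = c - 1 = -1 + c)
q + 37*C(-2) = -4 + 37*(-1 - 2) = -4 + 37*(-3) = -4 - 111 = -115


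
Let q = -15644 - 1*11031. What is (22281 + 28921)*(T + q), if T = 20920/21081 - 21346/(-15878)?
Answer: -228565310316203264/167362059 ≈ -1.3657e+9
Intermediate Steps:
T = 391081393/167362059 (T = 20920*(1/21081) - 21346*(-1/15878) = 20920/21081 + 10673/7939 = 391081393/167362059 ≈ 2.3367)
q = -26675 (q = -15644 - 11031 = -26675)
(22281 + 28921)*(T + q) = (22281 + 28921)*(391081393/167362059 - 26675) = 51202*(-4463991842432/167362059) = -228565310316203264/167362059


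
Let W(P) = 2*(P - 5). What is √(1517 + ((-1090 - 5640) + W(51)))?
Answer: 3*I*√569 ≈ 71.561*I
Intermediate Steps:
W(P) = -10 + 2*P (W(P) = 2*(-5 + P) = -10 + 2*P)
√(1517 + ((-1090 - 5640) + W(51))) = √(1517 + ((-1090 - 5640) + (-10 + 2*51))) = √(1517 + (-6730 + (-10 + 102))) = √(1517 + (-6730 + 92)) = √(1517 - 6638) = √(-5121) = 3*I*√569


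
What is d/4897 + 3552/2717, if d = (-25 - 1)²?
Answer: 19230836/13305149 ≈ 1.4454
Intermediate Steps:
d = 676 (d = (-26)² = 676)
d/4897 + 3552/2717 = 676/4897 + 3552/2717 = 19230836/13305149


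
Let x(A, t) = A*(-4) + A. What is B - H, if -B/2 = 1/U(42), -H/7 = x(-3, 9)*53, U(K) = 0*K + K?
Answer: 70118/21 ≈ 3339.0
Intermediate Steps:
x(A, t) = -3*A (x(A, t) = -4*A + A = -3*A)
U(K) = K (U(K) = 0 + K = K)
H = -3339 (H = -7*(-3*(-3))*53 = -63*53 = -7*477 = -3339)
B = -1/21 (B = -2/42 = -2*1/42 = -1/21 ≈ -0.047619)
B - H = -1/21 - 1*(-3339) = -1/21 + 3339 = 70118/21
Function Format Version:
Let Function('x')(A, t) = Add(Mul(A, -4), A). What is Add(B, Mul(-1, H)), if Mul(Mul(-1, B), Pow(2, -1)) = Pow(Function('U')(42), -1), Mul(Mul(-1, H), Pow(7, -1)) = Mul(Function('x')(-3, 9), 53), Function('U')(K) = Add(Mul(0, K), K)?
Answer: Rational(70118, 21) ≈ 3339.0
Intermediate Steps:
Function('x')(A, t) = Mul(-3, A) (Function('x')(A, t) = Add(Mul(-4, A), A) = Mul(-3, A))
Function('U')(K) = K (Function('U')(K) = Add(0, K) = K)
H = -3339 (H = Mul(-7, Mul(Mul(-3, -3), 53)) = Mul(-7, Mul(9, 53)) = Mul(-7, 477) = -3339)
B = Rational(-1, 21) (B = Mul(-2, Pow(42, -1)) = Mul(-2, Rational(1, 42)) = Rational(-1, 21) ≈ -0.047619)
Add(B, Mul(-1, H)) = Add(Rational(-1, 21), Mul(-1, -3339)) = Add(Rational(-1, 21), 3339) = Rational(70118, 21)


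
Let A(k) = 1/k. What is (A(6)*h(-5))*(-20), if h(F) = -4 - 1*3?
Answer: 70/3 ≈ 23.333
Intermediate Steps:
h(F) = -7 (h(F) = -4 - 3 = -7)
A(k) = 1/k
(A(6)*h(-5))*(-20) = (-7/6)*(-20) = ((⅙)*(-7))*(-20) = -7/6*(-20) = 70/3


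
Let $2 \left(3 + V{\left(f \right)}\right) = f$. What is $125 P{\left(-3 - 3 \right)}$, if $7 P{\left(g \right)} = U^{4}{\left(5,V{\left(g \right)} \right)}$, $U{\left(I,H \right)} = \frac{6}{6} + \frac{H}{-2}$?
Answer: $\frac{32000}{7} \approx 4571.4$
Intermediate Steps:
$V{\left(f \right)} = -3 + \frac{f}{2}$
$U{\left(I,H \right)} = 1 - \frac{H}{2}$ ($U{\left(I,H \right)} = 6 \cdot \frac{1}{6} + H \left(- \frac{1}{2}\right) = 1 - \frac{H}{2}$)
$P{\left(g \right)} = \frac{\left(\frac{5}{2} - \frac{g}{4}\right)^{4}}{7}$ ($P{\left(g \right)} = \frac{\left(1 - \frac{-3 + \frac{g}{2}}{2}\right)^{4}}{7} = \frac{\left(1 - \left(- \frac{3}{2} + \frac{g}{4}\right)\right)^{4}}{7} = \frac{\left(\frac{5}{2} - \frac{g}{4}\right)^{4}}{7}$)
$125 P{\left(-3 - 3 \right)} = 125 \frac{\left(-10 - 6\right)^{4}}{1792} = 125 \frac{\left(-16\right)^{4}}{1792} = 125 \cdot \frac{1}{1792} \cdot 65536 = 125 \cdot \frac{256}{7} = \frac{32000}{7}$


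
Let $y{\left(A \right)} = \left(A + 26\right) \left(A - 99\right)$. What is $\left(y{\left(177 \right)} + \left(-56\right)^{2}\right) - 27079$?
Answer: $-8109$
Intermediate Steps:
$y{\left(A \right)} = \left(-99 + A\right) \left(26 + A\right)$ ($y{\left(A \right)} = \left(26 + A\right) \left(-99 + A\right) = \left(-99 + A\right) \left(26 + A\right)$)
$\left(y{\left(177 \right)} + \left(-56\right)^{2}\right) - 27079 = \left(\left(-2574 + 177^{2} - 12921\right) + \left(-56\right)^{2}\right) - 27079 = \left(\left(-2574 + 31329 - 12921\right) + 3136\right) - 27079 = \left(15834 + 3136\right) - 27079 = 18970 - 27079 = -8109$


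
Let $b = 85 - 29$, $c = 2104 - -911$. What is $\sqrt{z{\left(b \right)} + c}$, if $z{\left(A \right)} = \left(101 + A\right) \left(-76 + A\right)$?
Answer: $5 i \sqrt{5} \approx 11.18 i$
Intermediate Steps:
$c = 3015$ ($c = 2104 + 911 = 3015$)
$b = 56$
$z{\left(A \right)} = \left(-76 + A\right) \left(101 + A\right)$
$\sqrt{z{\left(b \right)} + c} = \sqrt{\left(-7676 + 56^{2} + 25 \cdot 56\right) + 3015} = \sqrt{\left(-7676 + 3136 + 1400\right) + 3015} = \sqrt{-3140 + 3015} = \sqrt{-125} = 5 i \sqrt{5}$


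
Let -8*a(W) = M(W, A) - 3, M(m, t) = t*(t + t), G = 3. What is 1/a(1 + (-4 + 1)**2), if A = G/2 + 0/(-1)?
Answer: -16/3 ≈ -5.3333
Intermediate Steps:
A = 3/2 (A = 3/2 + 0/(-1) = 3*(1/2) + 0*(-1) = 3/2 + 0 = 3/2 ≈ 1.5000)
M(m, t) = 2*t**2 (M(m, t) = t*(2*t) = 2*t**2)
a(W) = -3/16 (a(W) = -(2*(3/2)**2 - 3)/8 = -(2*(9/4) - 3)/8 = -(9/2 - 3)/8 = -1/8*3/2 = -3/16)
1/a(1 + (-4 + 1)**2) = 1/(-3/16) = -16/3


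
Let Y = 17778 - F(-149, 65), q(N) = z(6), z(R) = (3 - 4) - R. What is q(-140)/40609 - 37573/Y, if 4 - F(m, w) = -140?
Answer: -1525925395/716099106 ≈ -2.1309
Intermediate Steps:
F(m, w) = 144 (F(m, w) = 4 - 1*(-140) = 4 + 140 = 144)
z(R) = -1 - R
q(N) = -7 (q(N) = -1 - 1*6 = -1 - 6 = -7)
Y = 17634 (Y = 17778 - 1*144 = 17778 - 144 = 17634)
q(-140)/40609 - 37573/Y = -7/40609 - 37573/17634 = -1525925395/716099106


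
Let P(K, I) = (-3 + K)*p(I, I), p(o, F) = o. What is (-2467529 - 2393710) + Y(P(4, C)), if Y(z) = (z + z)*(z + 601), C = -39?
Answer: -4905075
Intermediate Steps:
P(K, I) = I*(-3 + K) (P(K, I) = (-3 + K)*I = I*(-3 + K))
Y(z) = 2*z*(601 + z) (Y(z) = (2*z)*(601 + z) = 2*z*(601 + z))
(-2467529 - 2393710) + Y(P(4, C)) = (-2467529 - 2393710) + 2*(-39*(-3 + 4))*(601 - 39*(-3 + 4)) = -4861239 + 2*(-39*1)*(601 - 39*1) = -4861239 + 2*(-39)*(601 - 39) = -4861239 + 2*(-39)*562 = -4861239 - 43836 = -4905075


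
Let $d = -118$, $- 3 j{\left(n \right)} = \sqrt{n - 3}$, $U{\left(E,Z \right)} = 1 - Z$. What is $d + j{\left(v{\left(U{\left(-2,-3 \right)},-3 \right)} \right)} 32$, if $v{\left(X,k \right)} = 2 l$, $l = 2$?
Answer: $- \frac{386}{3} \approx -128.67$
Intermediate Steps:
$v{\left(X,k \right)} = 4$ ($v{\left(X,k \right)} = 2 \cdot 2 = 4$)
$j{\left(n \right)} = - \frac{\sqrt{-3 + n}}{3}$ ($j{\left(n \right)} = - \frac{\sqrt{n - 3}}{3} = - \frac{\sqrt{-3 + n}}{3}$)
$d + j{\left(v{\left(U{\left(-2,-3 \right)},-3 \right)} \right)} 32 = -118 + - \frac{\sqrt{-3 + 4}}{3} \cdot 32 = -118 + - \frac{\sqrt{1}}{3} \cdot 32 = -118 + \left(- \frac{1}{3}\right) 1 \cdot 32 = -118 - \frac{32}{3} = - \frac{386}{3}$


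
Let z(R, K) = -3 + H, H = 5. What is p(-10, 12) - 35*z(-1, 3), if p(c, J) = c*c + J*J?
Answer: 174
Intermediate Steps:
p(c, J) = J**2 + c**2 (p(c, J) = c**2 + J**2 = J**2 + c**2)
z(R, K) = 2 (z(R, K) = -3 + 5 = 2)
p(-10, 12) - 35*z(-1, 3) = (12**2 + (-10)**2) - 35*2 = (144 + 100) - 70 = 244 - 70 = 174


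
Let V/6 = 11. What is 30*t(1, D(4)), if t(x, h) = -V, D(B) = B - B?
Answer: -1980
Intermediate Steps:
D(B) = 0
V = 66 (V = 6*11 = 66)
t(x, h) = -66 (t(x, h) = -1*66 = -66)
30*t(1, D(4)) = 30*(-66) = -1980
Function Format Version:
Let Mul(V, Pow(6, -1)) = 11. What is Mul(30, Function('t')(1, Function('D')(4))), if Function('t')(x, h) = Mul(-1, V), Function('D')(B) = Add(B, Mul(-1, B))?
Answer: -1980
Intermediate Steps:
Function('D')(B) = 0
V = 66 (V = Mul(6, 11) = 66)
Function('t')(x, h) = -66 (Function('t')(x, h) = Mul(-1, 66) = -66)
Mul(30, Function('t')(1, Function('D')(4))) = Mul(30, -66) = -1980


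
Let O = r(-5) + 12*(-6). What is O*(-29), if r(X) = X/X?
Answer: 2059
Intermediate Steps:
r(X) = 1
O = -71 (O = 1 + 12*(-6) = 1 - 72 = -71)
O*(-29) = -71*(-29) = 2059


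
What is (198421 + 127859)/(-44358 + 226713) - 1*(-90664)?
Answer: 1102224000/12157 ≈ 90666.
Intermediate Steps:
(198421 + 127859)/(-44358 + 226713) - 1*(-90664) = 326280/182355 + 90664 = 326280*(1/182355) + 90664 = 21752/12157 + 90664 = 1102224000/12157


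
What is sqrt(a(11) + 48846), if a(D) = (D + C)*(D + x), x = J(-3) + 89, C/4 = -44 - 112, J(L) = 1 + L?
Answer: 2*I*sqrt(2807) ≈ 105.96*I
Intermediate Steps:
C = -624 (C = 4*(-44 - 112) = 4*(-156) = -624)
x = 87 (x = (1 - 3) + 89 = -2 + 89 = 87)
a(D) = (-624 + D)*(87 + D) (a(D) = (D - 624)*(D + 87) = (-624 + D)*(87 + D))
sqrt(a(11) + 48846) = sqrt((-54288 + 11**2 - 537*11) + 48846) = sqrt((-54288 + 121 - 5907) + 48846) = sqrt(-60074 + 48846) = sqrt(-11228) = 2*I*sqrt(2807)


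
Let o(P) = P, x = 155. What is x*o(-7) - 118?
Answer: -1203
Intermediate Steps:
x*o(-7) - 118 = 155*(-7) - 118 = -1085 - 118 = -1203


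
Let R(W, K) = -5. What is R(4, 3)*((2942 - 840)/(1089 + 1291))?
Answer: -1051/238 ≈ -4.4160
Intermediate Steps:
R(4, 3)*((2942 - 840)/(1089 + 1291)) = -5*(2942 - 840)/(1089 + 1291) = -10510/2380 = -5*1051/1190 = -1051/238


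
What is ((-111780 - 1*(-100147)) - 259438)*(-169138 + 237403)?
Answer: -18504661815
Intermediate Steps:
((-111780 - 1*(-100147)) - 259438)*(-169138 + 237403) = ((-111780 + 100147) - 259438)*68265 = (-11633 - 259438)*68265 = -271071*68265 = -18504661815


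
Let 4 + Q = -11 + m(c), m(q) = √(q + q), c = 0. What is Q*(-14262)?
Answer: 213930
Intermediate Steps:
m(q) = √2*√q (m(q) = √(2*q) = √2*√q)
Q = -15 (Q = -4 + (-11 + √2*√0) = -4 + (-11 + √2*0) = -4 + (-11 + 0) = -4 - 11 = -15)
Q*(-14262) = -15*(-14262) = 213930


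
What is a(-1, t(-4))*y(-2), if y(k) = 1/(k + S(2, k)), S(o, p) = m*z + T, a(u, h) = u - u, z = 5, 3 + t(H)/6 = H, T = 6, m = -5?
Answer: 0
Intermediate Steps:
t(H) = -18 + 6*H
a(u, h) = 0
S(o, p) = -19 (S(o, p) = -5*5 + 6 = -25 + 6 = -19)
y(k) = 1/(-19 + k) (y(k) = 1/(k - 19) = 1/(-19 + k))
a(-1, t(-4))*y(-2) = 0/(-19 - 2) = 0/(-21) = 0*(-1/21) = 0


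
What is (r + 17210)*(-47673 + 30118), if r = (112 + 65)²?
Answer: -852102145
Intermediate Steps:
r = 31329 (r = 177² = 31329)
(r + 17210)*(-47673 + 30118) = (31329 + 17210)*(-47673 + 30118) = 48539*(-17555) = -852102145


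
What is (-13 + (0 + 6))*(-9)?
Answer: 63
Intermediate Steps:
(-13 + (0 + 6))*(-9) = (-13 + 6)*(-9) = -7*(-9) = 63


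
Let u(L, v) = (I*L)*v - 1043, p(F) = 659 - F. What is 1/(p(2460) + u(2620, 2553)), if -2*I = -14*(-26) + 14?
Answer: -1/1264197384 ≈ -7.9102e-10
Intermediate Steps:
I = -189 (I = -(-14*(-26) + 14)/2 = -(364 + 14)/2 = -1/2*378 = -189)
u(L, v) = -1043 - 189*L*v (u(L, v) = (-189*L)*v - 1043 = -189*L*v - 1043 = -1043 - 189*L*v)
1/(p(2460) + u(2620, 2553)) = 1/((659 - 1*2460) + (-1043 - 189*2620*2553)) = 1/((659 - 2460) + (-1043 - 1264194540)) = 1/(-1801 - 1264195583) = 1/(-1264197384) = -1/1264197384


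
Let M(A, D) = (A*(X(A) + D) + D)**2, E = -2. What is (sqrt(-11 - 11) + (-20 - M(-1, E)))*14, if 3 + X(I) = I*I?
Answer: -336 + 14*I*sqrt(22) ≈ -336.0 + 65.666*I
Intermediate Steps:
X(I) = -3 + I**2 (X(I) = -3 + I*I = -3 + I**2)
M(A, D) = (D + A*(-3 + D + A**2))**2 (M(A, D) = (A*((-3 + A**2) + D) + D)**2 = (A*(-3 + D + A**2) + D)**2 = (D + A*(-3 + D + A**2))**2)
(sqrt(-11 - 11) + (-20 - M(-1, E)))*14 = (sqrt(-11 - 11) + (-20 - (-2 - 1*(-2) - (-3 + (-1)**2))**2))*14 = (sqrt(-22) + (-20 - (-2 + 2 - (-3 + 1))**2))*14 = (I*sqrt(22) + (-20 - (-2 + 2 - 1*(-2))**2))*14 = (I*sqrt(22) + (-20 - (-2 + 2 + 2)**2))*14 = (I*sqrt(22) + (-20 - 1*2**2))*14 = (I*sqrt(22) + (-20 - 1*4))*14 = (I*sqrt(22) + (-20 - 4))*14 = (I*sqrt(22) - 24)*14 = (-24 + I*sqrt(22))*14 = -336 + 14*I*sqrt(22)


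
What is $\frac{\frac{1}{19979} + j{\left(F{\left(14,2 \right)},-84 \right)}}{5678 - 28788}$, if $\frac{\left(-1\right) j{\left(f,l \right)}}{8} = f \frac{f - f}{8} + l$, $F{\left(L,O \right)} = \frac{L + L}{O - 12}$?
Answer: $- \frac{13425889}{461714690} \approx -0.029078$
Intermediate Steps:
$F{\left(L,O \right)} = \frac{2 L}{-12 + O}$
$j{\left(f,l \right)} = - 8 l$ ($j{\left(f,l \right)} = - 8 \left(f \frac{f - f}{8} + l\right) = - 8 \left(f 0 \cdot \frac{1}{8} + l\right) = - 8 \left(f 0 + l\right) = - 8 \left(0 + l\right) = - 8 l$)
$\frac{\frac{1}{19979} + j{\left(F{\left(14,2 \right)},-84 \right)}}{5678 - 28788} = \frac{\frac{1}{19979} - -672}{5678 - 28788} = \frac{\frac{1}{19979} + 672}{-23110} = \frac{13425889}{19979} \left(- \frac{1}{23110}\right) = - \frac{13425889}{461714690}$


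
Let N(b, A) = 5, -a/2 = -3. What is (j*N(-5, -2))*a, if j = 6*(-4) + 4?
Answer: -600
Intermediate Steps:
a = 6 (a = -2*(-3) = 6)
j = -20 (j = -24 + 4 = -20)
(j*N(-5, -2))*a = -20*5*6 = -100*6 = -600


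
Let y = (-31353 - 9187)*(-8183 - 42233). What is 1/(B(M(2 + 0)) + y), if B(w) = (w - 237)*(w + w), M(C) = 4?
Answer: 1/2043862776 ≈ 4.8927e-10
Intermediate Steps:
B(w) = 2*w*(-237 + w) (B(w) = (-237 + w)*(2*w) = 2*w*(-237 + w))
y = 2043864640 (y = -40540*(-50416) = 2043864640)
1/(B(M(2 + 0)) + y) = 1/(2*4*(-237 + 4) + 2043864640) = 1/(2*4*(-233) + 2043864640) = 1/(-1864 + 2043864640) = 1/2043862776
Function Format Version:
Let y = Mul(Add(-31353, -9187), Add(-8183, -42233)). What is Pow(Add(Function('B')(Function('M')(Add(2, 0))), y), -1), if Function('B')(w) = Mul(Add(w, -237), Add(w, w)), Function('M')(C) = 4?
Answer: Rational(1, 2043862776) ≈ 4.8927e-10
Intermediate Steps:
Function('B')(w) = Mul(2, w, Add(-237, w)) (Function('B')(w) = Mul(Add(-237, w), Mul(2, w)) = Mul(2, w, Add(-237, w)))
y = 2043864640 (y = Mul(-40540, -50416) = 2043864640)
Pow(Add(Function('B')(Function('M')(Add(2, 0))), y), -1) = Pow(Add(Mul(2, 4, Add(-237, 4)), 2043864640), -1) = Pow(Add(Mul(2, 4, -233), 2043864640), -1) = Pow(Add(-1864, 2043864640), -1) = Pow(2043862776, -1) = Rational(1, 2043862776)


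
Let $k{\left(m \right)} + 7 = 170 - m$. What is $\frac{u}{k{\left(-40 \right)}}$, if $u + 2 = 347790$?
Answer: $\frac{49684}{29} \approx 1713.2$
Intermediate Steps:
$u = 347788$ ($u = -2 + 347790 = 347788$)
$k{\left(m \right)} = 163 - m$ ($k{\left(m \right)} = -7 - \left(-170 + m\right) = 163 - m$)
$\frac{u}{k{\left(-40 \right)}} = \frac{347788}{163 - -40} = \frac{347788}{163 + 40} = \frac{347788}{203} = 347788 \cdot \frac{1}{203} = \frac{49684}{29}$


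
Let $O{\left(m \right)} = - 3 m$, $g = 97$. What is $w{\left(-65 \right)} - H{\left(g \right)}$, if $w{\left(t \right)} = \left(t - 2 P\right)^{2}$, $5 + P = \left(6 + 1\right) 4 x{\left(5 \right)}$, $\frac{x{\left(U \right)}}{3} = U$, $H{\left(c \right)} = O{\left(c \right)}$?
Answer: $801316$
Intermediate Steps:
$H{\left(c \right)} = - 3 c$
$x{\left(U \right)} = 3 U$
$P = 415$ ($P = -5 + \left(6 + 1\right) 4 \cdot 3 \cdot 5 = -5 + 7 \cdot 4 \cdot 15 = -5 + 28 \cdot 15 = -5 + 420 = 415$)
$w{\left(t \right)} = \left(-830 + t\right)^{2}$ ($w{\left(t \right)} = \left(t - 830\right)^{2} = \left(-830 + t\right)^{2}$)
$w{\left(-65 \right)} - H{\left(g \right)} = \left(-830 - 65\right)^{2} - \left(-3\right) 97 = \left(-895\right)^{2} - -291 = 801025 + 291 = 801316$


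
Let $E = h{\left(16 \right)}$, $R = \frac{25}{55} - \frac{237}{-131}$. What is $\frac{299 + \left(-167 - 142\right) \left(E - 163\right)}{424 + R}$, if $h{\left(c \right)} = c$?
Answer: $\frac{32942701}{307123} \approx 107.26$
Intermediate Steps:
$R = \frac{3262}{1441}$ ($R = 25 \cdot \frac{1}{55} - - \frac{237}{131} = \frac{5}{11} + \frac{237}{131} = \frac{3262}{1441} \approx 2.2637$)
$E = 16$
$\frac{299 + \left(-167 - 142\right) \left(E - 163\right)}{424 + R} = \frac{299 + \left(-167 - 142\right) \left(16 - 163\right)}{424 + \frac{3262}{1441}} = \frac{299 - -45423}{\frac{614246}{1441}} = \left(299 + 45423\right) \frac{1441}{614246} = 45722 \cdot \frac{1441}{614246} = \frac{32942701}{307123}$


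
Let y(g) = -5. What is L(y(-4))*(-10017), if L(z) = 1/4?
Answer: -10017/4 ≈ -2504.3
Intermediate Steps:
L(z) = 1/4
L(y(-4))*(-10017) = (1/4)*(-10017) = -10017/4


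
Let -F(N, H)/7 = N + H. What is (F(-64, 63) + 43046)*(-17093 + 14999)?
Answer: -90152982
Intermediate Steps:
F(N, H) = -7*H - 7*N (F(N, H) = -7*(N + H) = -7*(H + N) = -7*H - 7*N)
(F(-64, 63) + 43046)*(-17093 + 14999) = ((-7*63 - 7*(-64)) + 43046)*(-17093 + 14999) = ((-441 + 448) + 43046)*(-2094) = (7 + 43046)*(-2094) = 43053*(-2094) = -90152982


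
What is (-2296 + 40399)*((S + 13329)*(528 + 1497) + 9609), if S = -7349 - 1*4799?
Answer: 91490408802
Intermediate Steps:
S = -12148 (S = -7349 - 4799 = -12148)
(-2296 + 40399)*((S + 13329)*(528 + 1497) + 9609) = (-2296 + 40399)*((-12148 + 13329)*(528 + 1497) + 9609) = 38103*(1181*2025 + 9609) = 38103*(2391525 + 9609) = 38103*2401134 = 91490408802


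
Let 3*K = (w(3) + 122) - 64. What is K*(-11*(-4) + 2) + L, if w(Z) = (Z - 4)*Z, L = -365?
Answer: 1435/3 ≈ 478.33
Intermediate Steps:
w(Z) = Z*(-4 + Z) (w(Z) = (-4 + Z)*Z = Z*(-4 + Z))
K = 55/3 (K = ((3*(-4 + 3) + 122) - 64)/3 = ((3*(-1) + 122) - 64)/3 = ((-3 + 122) - 64)/3 = (119 - 64)/3 = (1/3)*55 = 55/3 ≈ 18.333)
K*(-11*(-4) + 2) + L = 55*(-11*(-4) + 2)/3 - 365 = 55*(44 + 2)/3 - 365 = (55/3)*46 - 365 = 2530/3 - 365 = 1435/3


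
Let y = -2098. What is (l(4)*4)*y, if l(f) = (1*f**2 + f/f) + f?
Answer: -176232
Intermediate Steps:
l(f) = 1 + f + f**2 (l(f) = (f**2 + 1) + f = (1 + f**2) + f = 1 + f + f**2)
(l(4)*4)*y = ((1 + 4 + 4**2)*4)*(-2098) = ((1 + 4 + 16)*4)*(-2098) = (21*4)*(-2098) = 84*(-2098) = -176232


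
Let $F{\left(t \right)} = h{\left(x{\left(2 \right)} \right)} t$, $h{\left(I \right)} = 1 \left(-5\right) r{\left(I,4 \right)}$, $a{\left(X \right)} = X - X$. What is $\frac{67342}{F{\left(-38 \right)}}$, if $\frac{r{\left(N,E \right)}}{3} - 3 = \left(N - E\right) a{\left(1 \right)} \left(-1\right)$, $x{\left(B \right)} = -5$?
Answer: $\frac{33671}{855} \approx 39.381$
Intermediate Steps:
$a{\left(X \right)} = 0$
$r{\left(N,E \right)} = 9$ ($r{\left(N,E \right)} = 9 + 3 \left(N - E\right) 0 \left(-1\right) = 9 + 3 \cdot 0 \left(-1\right) = 9 + 3 \cdot 0 = 9 + 0 = 9$)
$h{\left(I \right)} = -45$ ($h{\left(I \right)} = 1 \left(-5\right) 9 = \left(-5\right) 9 = -45$)
$F{\left(t \right)} = - 45 t$
$\frac{67342}{F{\left(-38 \right)}} = \frac{67342}{\left(-45\right) \left(-38\right)} = \frac{67342}{1710} = 67342 \cdot \frac{1}{1710} = \frac{33671}{855}$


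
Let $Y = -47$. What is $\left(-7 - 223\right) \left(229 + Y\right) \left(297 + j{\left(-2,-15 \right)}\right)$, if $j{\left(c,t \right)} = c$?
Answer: $-12348700$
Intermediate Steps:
$\left(-7 - 223\right) \left(229 + Y\right) \left(297 + j{\left(-2,-15 \right)}\right) = \left(-7 - 223\right) \left(229 - 47\right) \left(297 - 2\right) = \left(-230\right) 182 \cdot 295 = \left(-41860\right) 295 = -12348700$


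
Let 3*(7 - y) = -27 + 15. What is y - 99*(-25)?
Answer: 2486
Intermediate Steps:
y = 11 (y = 7 - (-27 + 15)/3 = 7 - ⅓*(-12) = 7 + 4 = 11)
y - 99*(-25) = 11 - 99*(-25) = 11 + 2475 = 2486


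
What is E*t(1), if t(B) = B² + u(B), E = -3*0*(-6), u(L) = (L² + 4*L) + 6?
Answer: 0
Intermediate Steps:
u(L) = 6 + L² + 4*L
E = 0 (E = 0*(-6) = 0)
t(B) = 6 + 2*B² + 4*B (t(B) = B² + (6 + B² + 4*B) = 6 + 2*B² + 4*B)
E*t(1) = 0*(6 + 2*1² + 4*1) = 0*(6 + 2*1 + 4) = 0*(6 + 2 + 4) = 0*12 = 0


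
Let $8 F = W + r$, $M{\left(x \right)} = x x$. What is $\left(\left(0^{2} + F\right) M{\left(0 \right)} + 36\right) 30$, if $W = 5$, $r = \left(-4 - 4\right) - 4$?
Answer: $1080$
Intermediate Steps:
$r = -12$ ($r = -8 - 4 = -12$)
$M{\left(x \right)} = x^{2}$
$F = - \frac{7}{8}$ ($F = \frac{5 - 12}{8} = \frac{1}{8} \left(-7\right) = - \frac{7}{8} \approx -0.875$)
$\left(\left(0^{2} + F\right) M{\left(0 \right)} + 36\right) 30 = \left(\left(0^{2} - \frac{7}{8}\right) 0^{2} + 36\right) 30 = \left(\left(0 - \frac{7}{8}\right) 0 + 36\right) 30 = \left(\left(- \frac{7}{8}\right) 0 + 36\right) 30 = \left(0 + 36\right) 30 = 36 \cdot 30 = 1080$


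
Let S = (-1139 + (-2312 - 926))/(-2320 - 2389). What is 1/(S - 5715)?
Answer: -4709/26907558 ≈ -0.00017501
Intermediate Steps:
S = 4377/4709 (S = (-1139 - 3238)/(-4709) = -4377*(-1/4709) = 4377/4709 ≈ 0.92950)
1/(S - 5715) = 1/(4377/4709 - 5715) = 1/(-26907558/4709) = -4709/26907558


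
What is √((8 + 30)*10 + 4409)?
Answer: √4789 ≈ 69.203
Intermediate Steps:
√((8 + 30)*10 + 4409) = √(38*10 + 4409) = √(380 + 4409) = √4789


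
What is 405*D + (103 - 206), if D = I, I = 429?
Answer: 173642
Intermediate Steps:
D = 429
405*D + (103 - 206) = 405*429 + (103 - 206) = 173745 - 103 = 173642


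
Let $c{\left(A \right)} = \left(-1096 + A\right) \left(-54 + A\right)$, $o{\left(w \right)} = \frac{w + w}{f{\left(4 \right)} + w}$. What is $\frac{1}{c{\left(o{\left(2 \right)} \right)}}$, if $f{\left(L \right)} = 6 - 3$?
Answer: $\frac{25}{1456616} \approx 1.7163 \cdot 10^{-5}$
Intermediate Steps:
$f{\left(L \right)} = 3$
$o{\left(w \right)} = \frac{2 w}{3 + w}$ ($o{\left(w \right)} = \frac{w + w}{3 + w} = \frac{2 w}{3 + w}$)
$\frac{1}{c{\left(o{\left(2 \right)} \right)}} = \frac{1}{59184 + \left(2 \cdot 2 \frac{1}{3 + 2}\right)^{2} - 1150 \cdot 2 \cdot 2 \frac{1}{3 + 2}} = \frac{1}{59184 + \left(2 \cdot 2 \cdot \frac{1}{5}\right)^{2} - 1150 \cdot 2 \cdot 2 \cdot \frac{1}{5}} = \frac{1}{59184 + \left(\frac{4}{5}\right)^{2} - 920} = \frac{1}{59184 + \frac{16}{25} - 920} = \frac{1}{\frac{1456616}{25}} = \frac{25}{1456616}$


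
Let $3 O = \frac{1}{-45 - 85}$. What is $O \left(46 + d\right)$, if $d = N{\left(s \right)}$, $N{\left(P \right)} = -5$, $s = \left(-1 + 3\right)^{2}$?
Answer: $- \frac{41}{390} \approx -0.10513$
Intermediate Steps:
$O = - \frac{1}{390}$ ($O = \frac{1}{3 \left(-45 - 85\right)} = \frac{1}{3 \left(-130\right)} = \frac{1}{3} \left(- \frac{1}{130}\right) = - \frac{1}{390} \approx -0.0025641$)
$s = 4$ ($s = 2^{2} = 4$)
$d = -5$
$O \left(46 + d\right) = - \frac{46 - 5}{390} = \left(- \frac{1}{390}\right) 41 = - \frac{41}{390}$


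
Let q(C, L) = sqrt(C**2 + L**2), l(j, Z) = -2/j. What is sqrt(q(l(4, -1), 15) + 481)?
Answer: sqrt(1924 + 2*sqrt(901))/2 ≈ 22.271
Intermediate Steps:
sqrt(q(l(4, -1), 15) + 481) = sqrt(sqrt((-2/4)**2 + 15**2) + 481) = sqrt(sqrt((-2*1/4)**2 + 225) + 481) = sqrt(sqrt((-1/2)**2 + 225) + 481) = sqrt(sqrt(1/4 + 225) + 481) = sqrt(sqrt(901/4) + 481) = sqrt(sqrt(901)/2 + 481) = sqrt(481 + sqrt(901)/2)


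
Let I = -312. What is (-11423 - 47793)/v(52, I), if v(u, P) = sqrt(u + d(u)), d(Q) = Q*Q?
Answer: -29608*sqrt(689)/689 ≈ -1128.0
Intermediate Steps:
d(Q) = Q**2
v(u, P) = sqrt(u + u**2)
(-11423 - 47793)/v(52, I) = (-11423 - 47793)/(sqrt(52*(1 + 52))) = -59216*sqrt(689)/1378 = -29608*sqrt(689)/689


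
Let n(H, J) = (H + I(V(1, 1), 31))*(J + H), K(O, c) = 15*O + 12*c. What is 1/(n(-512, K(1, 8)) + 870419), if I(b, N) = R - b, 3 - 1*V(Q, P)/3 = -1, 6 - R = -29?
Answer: 1/1066508 ≈ 9.3764e-7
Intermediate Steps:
R = 35 (R = 6 - 1*(-29) = 6 + 29 = 35)
V(Q, P) = 12 (V(Q, P) = 9 - 3*(-1) = 9 + 3 = 12)
I(b, N) = 35 - b
K(O, c) = 12*c + 15*O
n(H, J) = (23 + H)*(H + J) (n(H, J) = (H + (35 - 1*12))*(J + H) = (H + (35 - 12))*(H + J) = (H + 23)*(H + J) = (23 + H)*(H + J))
1/(n(-512, K(1, 8)) + 870419) = 1/(((-512)² + 23*(-512) + 23*(12*8 + 15*1) - 512*(12*8 + 15*1)) + 870419) = 1/((262144 - 11776 + 23*(96 + 15) - 512*(96 + 15)) + 870419) = 1/((262144 - 11776 + 23*111 - 512*111) + 870419) = 1/((262144 - 11776 + 2553 - 56832) + 870419) = 1/(196089 + 870419) = 1/1066508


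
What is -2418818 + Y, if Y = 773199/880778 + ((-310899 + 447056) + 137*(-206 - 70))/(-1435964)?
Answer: -1529618266746916515/632382749996 ≈ -2.4188e+6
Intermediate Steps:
Y = 511832908213/632382749996 (Y = 773199*(1/880778) + (136157 + 137*(-276))*(-1/1435964) = 773199/880778 + (136157 - 37812)*(-1/1435964) = 773199/880778 + 98345*(-1/1435964) = 773199/880778 - 98345/1435964 = 511832908213/632382749996 ≈ 0.80937)
-2418818 + Y = -2418818 + 511832908213/632382749996 = -1529618266746916515/632382749996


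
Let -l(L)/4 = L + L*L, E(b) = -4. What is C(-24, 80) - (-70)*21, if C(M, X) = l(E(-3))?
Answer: 1422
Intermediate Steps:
l(L) = -4*L - 4*L**2 (l(L) = -4*(L + L*L) = -4*(L + L**2) = -4*L - 4*L**2)
C(M, X) = -48 (C(M, X) = -4*(-4)*(1 - 4) = -4*(-4)*(-3) = -48)
C(-24, 80) - (-70)*21 = -48 - (-70)*21 = -48 - 1*(-1470) = -48 + 1470 = 1422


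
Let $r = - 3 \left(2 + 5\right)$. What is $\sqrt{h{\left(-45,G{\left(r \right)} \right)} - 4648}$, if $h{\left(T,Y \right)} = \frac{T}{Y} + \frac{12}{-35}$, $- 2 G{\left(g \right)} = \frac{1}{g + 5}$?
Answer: $\frac{2 i \sqrt{1864555}}{35} \approx 78.028 i$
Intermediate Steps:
$r = -21$ ($r = \left(-3\right) 7 = -21$)
$G{\left(g \right)} = - \frac{1}{2 \left(5 + g\right)}$ ($G{\left(g \right)} = - \frac{1}{2 \left(g + 5\right)} = - \frac{1}{2 \left(5 + g\right)}$)
$h{\left(T,Y \right)} = - \frac{12}{35} + \frac{T}{Y}$ ($h{\left(T,Y \right)} = \frac{T}{Y} + 12 \left(- \frac{1}{35}\right) = \frac{T}{Y} - \frac{12}{35} = - \frac{12}{35} + \frac{T}{Y}$)
$\sqrt{h{\left(-45,G{\left(r \right)} \right)} - 4648} = \sqrt{\left(- \frac{12}{35} - \frac{45}{\left(-1\right) \frac{1}{10 + 2 \left(-21\right)}}\right) - 4648} = \sqrt{\left(- \frac{12}{35} - \frac{45}{\left(-1\right) \frac{1}{10 - 42}}\right) - 4648} = \sqrt{\left(- \frac{12}{35} - \frac{45}{\left(-1\right) \frac{1}{-32}}\right) - 4648} = \sqrt{\left(- \frac{12}{35} - \frac{45}{\left(-1\right) \left(- \frac{1}{32}\right)}\right) - 4648} = \sqrt{\left(- \frac{12}{35} - 45 \frac{1}{\frac{1}{32}}\right) - 4648} = \sqrt{\left(- \frac{12}{35} - 1440\right) - 4648} = \sqrt{- \frac{50412}{35} - 4648} = \sqrt{- \frac{213092}{35}} = \frac{2 i \sqrt{1864555}}{35}$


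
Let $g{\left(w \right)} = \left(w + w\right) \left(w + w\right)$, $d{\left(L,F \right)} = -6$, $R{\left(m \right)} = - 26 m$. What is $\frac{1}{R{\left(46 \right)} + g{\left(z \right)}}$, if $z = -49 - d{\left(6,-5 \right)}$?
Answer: $\frac{1}{6200} \approx 0.00016129$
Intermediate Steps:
$z = -43$ ($z = -49 - -6 = -49 + 6 = -43$)
$g{\left(w \right)} = 4 w^{2}$ ($g{\left(w \right)} = 2 w 2 w = 4 w^{2}$)
$\frac{1}{R{\left(46 \right)} + g{\left(z \right)}} = \frac{1}{\left(-26\right) 46 + 4 \left(-43\right)^{2}} = \frac{1}{-1196 + 4 \cdot 1849} = \frac{1}{-1196 + 7396} = \frac{1}{6200}$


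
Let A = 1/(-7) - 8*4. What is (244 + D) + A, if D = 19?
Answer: 1616/7 ≈ 230.86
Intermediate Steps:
A = -225/7 (A = -⅐ - 32 = -225/7 ≈ -32.143)
(244 + D) + A = (244 + 19) - 225/7 = 263 - 225/7 = 1616/7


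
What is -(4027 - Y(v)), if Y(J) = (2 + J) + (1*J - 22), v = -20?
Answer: -4087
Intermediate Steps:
Y(J) = -20 + 2*J (Y(J) = (2 + J) + (J - 22) = (2 + J) + (-22 + J) = -20 + 2*J)
-(4027 - Y(v)) = -(4027 - (-20 + 2*(-20))) = -(4027 - (-20 - 40)) = -(4027 - 1*(-60)) = -(4027 + 60) = -1*4087 = -4087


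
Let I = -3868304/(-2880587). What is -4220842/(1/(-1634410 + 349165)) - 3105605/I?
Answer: 20984828781211522025/3868304 ≈ 5.4248e+12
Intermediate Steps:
I = 3868304/2880587 (I = -3868304*(-1/2880587) = 3868304/2880587 ≈ 1.3429)
-4220842/(1/(-1634410 + 349165)) - 3105605/I = -4220842/(1/(-1634410 + 349165)) - 3105605/3868304/2880587 = -4220842/(1/(-1285245)) - 3105605*2880587/3868304 = -4220842/(-1/1285245) - 8945965390135/3868304 = -4220842*(-1285245) - 8945965390135/3868304 = 5424816076290 - 8945965390135/3868304 = 20984828781211522025/3868304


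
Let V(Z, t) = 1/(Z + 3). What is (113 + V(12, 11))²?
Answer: 2876416/225 ≈ 12784.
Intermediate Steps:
V(Z, t) = 1/(3 + Z)
(113 + V(12, 11))² = (113 + 1/(3 + 12))² = (113 + 1/15)² = (1696/15)² = 2876416/225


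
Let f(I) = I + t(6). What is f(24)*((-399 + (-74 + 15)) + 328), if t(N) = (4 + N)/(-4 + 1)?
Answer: -8060/3 ≈ -2686.7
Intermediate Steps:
t(N) = -4/3 - N/3 (t(N) = (4 + N)/(-3) = (4 + N)*(-⅓) = -4/3 - N/3)
f(I) = -10/3 + I (f(I) = I + (-4/3 - ⅓*6) = I + (-4/3 - 2) = I - 10/3 = -10/3 + I)
f(24)*((-399 + (-74 + 15)) + 328) = (-10/3 + 24)*((-399 + (-74 + 15)) + 328) = 62*((-399 - 59) + 328)/3 = 62*(-458 + 328)/3 = (62/3)*(-130) = -8060/3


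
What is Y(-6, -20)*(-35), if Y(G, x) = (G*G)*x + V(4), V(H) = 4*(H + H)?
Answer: 24080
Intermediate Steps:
V(H) = 8*H (V(H) = 4*(2*H) = 8*H)
Y(G, x) = 32 + x*G² (Y(G, x) = (G*G)*x + 8*4 = G²*x + 32 = x*G² + 32 = 32 + x*G²)
Y(-6, -20)*(-35) = (32 - 20*(-6)²)*(-35) = (32 - 20*36)*(-35) = (32 - 720)*(-35) = -688*(-35) = 24080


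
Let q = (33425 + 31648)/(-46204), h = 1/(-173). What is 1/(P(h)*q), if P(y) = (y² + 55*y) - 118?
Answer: 345709879/57608085732 ≈ 0.0060011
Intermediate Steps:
h = -1/173 ≈ -0.0057803
P(y) = -118 + y² + 55*y
q = -65073/46204 (q = 65073*(-1/46204) = -65073/46204 ≈ -1.4084)
1/(P(h)*q) = 1/((-118 + (-1/173)² + 55*(-1/173))*(-65073/46204)) = -46204/65073/(-118 + 1/29929 - 55/173) = -46204/65073/(-3541136/29929) = -29929/3541136*(-46204/65073) = 345709879/57608085732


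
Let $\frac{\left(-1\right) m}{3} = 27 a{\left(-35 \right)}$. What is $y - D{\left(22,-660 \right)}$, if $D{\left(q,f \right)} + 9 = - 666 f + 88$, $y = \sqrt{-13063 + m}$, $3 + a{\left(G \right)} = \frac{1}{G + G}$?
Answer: $-439639 + \frac{i \sqrt{62812330}}{70} \approx -4.3964 \cdot 10^{5} + 113.22 i$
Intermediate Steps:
$a{\left(G \right)} = -3 + \frac{1}{2 G}$ ($a{\left(G \right)} = -3 + \frac{1}{G + G} = -3 + \frac{1}{2 G}$)
$m = \frac{17091}{70}$ ($m = - 3 \cdot 27 \left(-3 + \frac{1}{2 \left(-35\right)}\right) = - 3 \cdot 27 \left(-3 + \frac{1}{2} \left(- \frac{1}{35}\right)\right) = - 3 \cdot 27 \left(-3 - \frac{1}{70}\right) = - 3 \cdot 27 \left(- \frac{211}{70}\right) = \left(-3\right) \left(- \frac{5697}{70}\right) = \frac{17091}{70} \approx 244.16$)
$y = \frac{i \sqrt{62812330}}{70}$ ($y = \sqrt{-13063 + \frac{17091}{70}} = \sqrt{- \frac{897319}{70}} = \frac{i \sqrt{62812330}}{70} \approx 113.22 i$)
$D{\left(q,f \right)} = 79 - 666 f$ ($D{\left(q,f \right)} = -9 - \left(-88 + 666 f\right) = 79 - 666 f$)
$y - D{\left(22,-660 \right)} = \frac{i \sqrt{62812330}}{70} - \left(79 - -439560\right) = \frac{i \sqrt{62812330}}{70} - \left(79 + 439560\right) = \frac{i \sqrt{62812330}}{70} - 439639 = -439639 + \frac{i \sqrt{62812330}}{70}$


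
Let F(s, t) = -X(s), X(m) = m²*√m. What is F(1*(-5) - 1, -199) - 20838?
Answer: -20838 - 36*I*√6 ≈ -20838.0 - 88.182*I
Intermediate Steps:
X(m) = m^(5/2)
F(s, t) = -s^(5/2)
F(1*(-5) - 1, -199) - 20838 = -(1*(-5) - 1)^(5/2) - 20838 = -(-5 - 1)^(5/2) - 20838 = -(-6)^(5/2) - 20838 = -36*I*√6 - 20838 = -20838 - 36*I*√6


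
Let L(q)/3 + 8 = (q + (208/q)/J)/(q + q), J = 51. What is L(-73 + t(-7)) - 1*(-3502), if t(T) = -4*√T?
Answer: (-617186959*I + 69088952*√7)/(34*(-5217*I + 584*√7)) ≈ 3479.5 - 0.00031948*I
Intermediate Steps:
L(q) = -24 + 3*(q + 208/(51*q))/(2*q) (L(q) = -24 + 3*((q + (208/q)/51)/(q + q)) = -24 + 3*((q + (208/q)*(1/51))/((2*q))) = -24 + 3*((q + 208/(51*q))*(1/(2*q))) = -24 + 3*((q + 208/(51*q))/(2*q)) = -24 + 3*(q + 208/(51*q))/(2*q))
L(-73 + t(-7)) - 1*(-3502) = (-45/2 + 104/(17*(-73 - 4*I*√7)²)) - 1*(-3502) = (-45/2 + 104/(17*(-73 - 4*I*√7)²)) + 3502 = 6959/2 + 104/(17*(-73 - 4*I*√7)²)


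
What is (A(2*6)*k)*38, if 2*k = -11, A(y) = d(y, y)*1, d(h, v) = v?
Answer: -2508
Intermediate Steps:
A(y) = y (A(y) = y*1 = y)
k = -11/2 (k = (1/2)*(-11) = -11/2 ≈ -5.5000)
(A(2*6)*k)*38 = ((2*6)*(-11/2))*38 = (12*(-11/2))*38 = -66*38 = -2508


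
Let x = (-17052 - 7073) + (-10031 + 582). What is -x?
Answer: 33574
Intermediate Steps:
x = -33574 (x = -24125 - 9449 = -33574)
-x = -1*(-33574) = 33574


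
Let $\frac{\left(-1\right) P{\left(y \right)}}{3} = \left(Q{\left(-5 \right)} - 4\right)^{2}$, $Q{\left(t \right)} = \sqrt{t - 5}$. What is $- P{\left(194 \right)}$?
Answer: $18 - 24 i \sqrt{10} \approx 18.0 - 75.895 i$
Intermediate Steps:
$Q{\left(t \right)} = \sqrt{-5 + t}$
$P{\left(y \right)} = - 3 \left(-4 + i \sqrt{10}\right)^{2}$ ($P{\left(y \right)} = - 3 \left(\sqrt{-5 - 5} - 4\right)^{2} = - 3 \left(\sqrt{-10} - 4\right)^{2} = - 3 \left(i \sqrt{10} - 4\right)^{2} = - 3 \left(-4 + i \sqrt{10}\right)^{2}$)
$- P{\left(194 \right)} = - (-18 + 24 i \sqrt{10}) = 18 - 24 i \sqrt{10}$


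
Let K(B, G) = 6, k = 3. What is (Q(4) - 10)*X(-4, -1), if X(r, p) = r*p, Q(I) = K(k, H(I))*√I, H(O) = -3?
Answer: 8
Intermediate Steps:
Q(I) = 6*√I
X(r, p) = p*r
(Q(4) - 10)*X(-4, -1) = (6*√4 - 10)*(-1*(-4)) = (6*2 - 10)*4 = (12 - 10)*4 = 2*4 = 8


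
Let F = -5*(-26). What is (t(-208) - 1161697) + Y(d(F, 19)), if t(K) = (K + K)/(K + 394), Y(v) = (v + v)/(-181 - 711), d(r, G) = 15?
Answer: -48184962329/41478 ≈ -1.1617e+6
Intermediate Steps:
F = 130
Y(v) = -v/446 (Y(v) = (2*v)/(-892) = (2*v)*(-1/892) = -v/446)
t(K) = 2*K/(394 + K) (t(K) = (2*K)/(394 + K) = 2*K/(394 + K))
(t(-208) - 1161697) + Y(d(F, 19)) = (2*(-208)/(394 - 208) - 1161697) - 1/446*15 = (2*(-208)/186 - 1161697) - 15/446 = (2*(-208)*(1/186) - 1161697) - 15/446 = (-208/93 - 1161697) - 15/446 = -108038029/93 - 15/446 = -48184962329/41478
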